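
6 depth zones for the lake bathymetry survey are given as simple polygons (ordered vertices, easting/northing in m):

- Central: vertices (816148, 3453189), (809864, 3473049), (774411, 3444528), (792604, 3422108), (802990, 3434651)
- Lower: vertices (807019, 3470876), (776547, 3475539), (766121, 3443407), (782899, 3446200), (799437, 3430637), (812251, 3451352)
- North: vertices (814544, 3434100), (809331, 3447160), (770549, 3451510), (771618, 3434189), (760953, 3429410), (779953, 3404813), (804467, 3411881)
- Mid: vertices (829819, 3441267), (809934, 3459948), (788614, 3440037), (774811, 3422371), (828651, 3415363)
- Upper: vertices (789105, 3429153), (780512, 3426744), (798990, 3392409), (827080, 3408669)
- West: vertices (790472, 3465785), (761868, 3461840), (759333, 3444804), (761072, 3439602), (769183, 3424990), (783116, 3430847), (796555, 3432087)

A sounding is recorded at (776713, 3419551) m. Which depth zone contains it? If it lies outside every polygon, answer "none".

North

Cast a ray rightward from (776713, 3419551). For each polygon, the edges (by vertex number in listed order) whose endpoints lie on opposite sides of northing = 3419551, where each meets that height, and whether that is right or left of the point:
Central: no edge straddles that height → 0 crossings.
Lower: no edge straddles that height → 0 crossings.
North: 5–6 at easting≈768568.6 (left), 7–1 at easting≈807945.6 (right) → 1 crossing.
Mid: 4–5 at easting≈796476.1 (right), 5–1 at easting≈828839.8 (right) → 2 crossings.
Upper: 2–3 at easting≈784383.0 (right), 4–1 at easting≈806906.0 (right) → 2 crossings.
West: no edge straddles that height → 0 crossings.
Only North has an odd count, so the point is inside North.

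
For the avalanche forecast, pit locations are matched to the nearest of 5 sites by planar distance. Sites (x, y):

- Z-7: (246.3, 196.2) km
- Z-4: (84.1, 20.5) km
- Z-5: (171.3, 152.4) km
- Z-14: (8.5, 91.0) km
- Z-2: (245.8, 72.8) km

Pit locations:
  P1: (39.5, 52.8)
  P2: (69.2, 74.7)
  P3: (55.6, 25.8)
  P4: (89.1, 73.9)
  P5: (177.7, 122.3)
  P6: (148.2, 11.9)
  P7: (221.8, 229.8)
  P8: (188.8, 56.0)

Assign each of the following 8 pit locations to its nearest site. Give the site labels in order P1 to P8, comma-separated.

P1 → Z-14 (d²=2420.24)
P2 → Z-4 (d²=3159.65)
P3 → Z-4 (d²=840.34)
P4 → Z-4 (d²=2876.56)
P5 → Z-5 (d²=946.97)
P6 → Z-4 (d²=4182.77)
P7 → Z-7 (d²=1729.21)
P8 → Z-2 (d²=3531.24)

Z-14, Z-4, Z-4, Z-4, Z-5, Z-4, Z-7, Z-2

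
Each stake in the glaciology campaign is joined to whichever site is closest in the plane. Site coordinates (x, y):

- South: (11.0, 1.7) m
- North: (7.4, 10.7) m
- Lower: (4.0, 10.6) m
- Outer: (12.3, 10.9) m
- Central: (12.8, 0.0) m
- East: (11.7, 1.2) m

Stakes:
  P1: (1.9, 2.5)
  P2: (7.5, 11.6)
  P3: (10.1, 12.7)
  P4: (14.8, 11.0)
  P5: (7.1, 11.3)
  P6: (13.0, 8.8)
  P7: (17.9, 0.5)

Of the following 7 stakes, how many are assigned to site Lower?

P1 → Lower
P2 → North
P3 → Outer
P4 → Outer
P5 → North
P6 → Outer
P7 → Central
1 of the 7 goes to Lower.

1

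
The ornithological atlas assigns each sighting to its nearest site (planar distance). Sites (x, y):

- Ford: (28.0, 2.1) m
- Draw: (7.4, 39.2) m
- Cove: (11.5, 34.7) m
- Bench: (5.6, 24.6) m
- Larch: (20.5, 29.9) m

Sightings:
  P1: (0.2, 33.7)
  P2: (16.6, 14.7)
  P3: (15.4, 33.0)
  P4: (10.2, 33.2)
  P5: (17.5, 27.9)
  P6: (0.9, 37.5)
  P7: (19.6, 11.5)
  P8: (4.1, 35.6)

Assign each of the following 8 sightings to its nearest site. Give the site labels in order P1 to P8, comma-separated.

Draw, Bench, Cove, Cove, Larch, Draw, Ford, Draw

P1 → Draw (d²=82.09)
P2 → Bench (d²=219.01)
P3 → Cove (d²=18.10)
P4 → Cove (d²=3.94)
P5 → Larch (d²=13.00)
P6 → Draw (d²=45.14)
P7 → Ford (d²=158.92)
P8 → Draw (d²=23.85)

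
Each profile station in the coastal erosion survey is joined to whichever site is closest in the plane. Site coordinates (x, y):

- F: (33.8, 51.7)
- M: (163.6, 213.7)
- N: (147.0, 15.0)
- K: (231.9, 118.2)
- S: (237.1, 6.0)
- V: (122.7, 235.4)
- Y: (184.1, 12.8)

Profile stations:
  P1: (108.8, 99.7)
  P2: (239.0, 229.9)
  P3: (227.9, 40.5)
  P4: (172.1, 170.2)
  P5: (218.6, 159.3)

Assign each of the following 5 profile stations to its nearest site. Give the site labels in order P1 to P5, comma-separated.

F, M, S, M, K

P1 → F (d²=7929.00)
P2 → M (d²=5947.60)
P3 → S (d²=1274.89)
P4 → M (d²=1964.50)
P5 → K (d²=1866.10)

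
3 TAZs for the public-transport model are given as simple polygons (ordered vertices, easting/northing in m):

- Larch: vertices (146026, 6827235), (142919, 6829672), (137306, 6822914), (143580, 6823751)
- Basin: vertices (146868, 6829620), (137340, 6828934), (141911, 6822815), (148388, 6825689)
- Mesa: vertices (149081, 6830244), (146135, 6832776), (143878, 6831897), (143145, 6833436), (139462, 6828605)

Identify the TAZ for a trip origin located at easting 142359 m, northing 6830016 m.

Mesa

Cast a ray rightward from (142359, 6830016). For each polygon, the edges (by vertex number in listed order) whose endpoints lie on opposite sides of northing = 6830016, where each meets that height, and whether that is right or left of the point:
Larch: no edge straddles that height → 0 crossings.
Basin: no edge straddles that height → 0 crossings.
Mesa: 4–5 at easting≈140537.7 (left), 5–1 at easting≈147742.9 (right) → 1 crossing.
Only Mesa has an odd count, so the point is inside Mesa.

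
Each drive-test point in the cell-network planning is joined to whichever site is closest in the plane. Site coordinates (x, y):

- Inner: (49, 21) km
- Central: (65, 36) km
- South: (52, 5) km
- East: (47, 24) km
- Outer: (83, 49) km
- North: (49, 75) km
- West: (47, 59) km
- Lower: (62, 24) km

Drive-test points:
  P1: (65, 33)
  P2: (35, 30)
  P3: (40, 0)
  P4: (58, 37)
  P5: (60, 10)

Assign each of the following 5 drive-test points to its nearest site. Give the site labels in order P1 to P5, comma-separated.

Central, East, South, Central, South

P1 → Central (d²=9.00)
P2 → East (d²=180.00)
P3 → South (d²=169.00)
P4 → Central (d²=50.00)
P5 → South (d²=89.00)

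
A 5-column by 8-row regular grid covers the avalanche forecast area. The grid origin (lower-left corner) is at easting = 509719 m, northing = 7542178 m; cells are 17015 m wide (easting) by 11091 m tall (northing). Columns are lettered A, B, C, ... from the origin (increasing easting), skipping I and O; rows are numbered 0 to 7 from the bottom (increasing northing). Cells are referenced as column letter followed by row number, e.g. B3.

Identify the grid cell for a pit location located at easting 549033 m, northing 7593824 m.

Column index: ⌊(549033 − 509719) / 17015⌋ = ⌊2.311⌋ = 2 → column C
Row offset from origin: ⌊(7593824 − 7542178) / 11091⌋ = ⌊4.657⌋ = 4 → row 4

C4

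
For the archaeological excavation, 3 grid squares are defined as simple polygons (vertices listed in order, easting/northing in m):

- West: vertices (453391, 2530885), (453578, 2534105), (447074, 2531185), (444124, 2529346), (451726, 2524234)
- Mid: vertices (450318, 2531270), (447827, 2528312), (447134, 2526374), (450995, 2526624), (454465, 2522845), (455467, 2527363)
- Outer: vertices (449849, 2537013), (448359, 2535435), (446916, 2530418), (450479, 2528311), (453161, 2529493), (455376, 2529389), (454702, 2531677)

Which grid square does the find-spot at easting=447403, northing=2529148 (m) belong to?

Cast a ray rightward from (447403, 2529148). For each polygon, the edges (by vertex number in listed order) whose endpoints lie on opposite sides of northing = 2529148, where each meets that height, and whether that is right or left of the point:
West: 4–5 at easting≈444418.4 (left), 5–1 at easting≈452956.2 (right) → 1 crossing.
Mid: 1–2 at easting≈448531.0 (right), 6–1 at easting≈453114.6 (right) → 2 crossings.
Outer: 3–4 at easting≈449063.6 (right), 4–5 at easting≈452378.2 (right) → 2 crossings.
Only West has an odd count, so the point is inside West.

West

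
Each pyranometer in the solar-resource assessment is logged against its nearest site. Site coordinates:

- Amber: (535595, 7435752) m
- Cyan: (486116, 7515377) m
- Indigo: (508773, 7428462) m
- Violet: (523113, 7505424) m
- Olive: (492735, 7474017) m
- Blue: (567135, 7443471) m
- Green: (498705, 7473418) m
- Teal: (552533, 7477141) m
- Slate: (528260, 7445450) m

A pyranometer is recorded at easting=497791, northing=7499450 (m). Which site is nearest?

Cyan

Squared distances to each site:
Amber: 5486577620.000; Cyan: 389974954.000; Indigo: 5159900468.000; Violet: 676892360.000; Olive: 672400625.000; Blue: 7942238777.000; Green: 678500420.000; Teal: 3494378045.000; Slate: 3844359961.000.
Minimum at Cyan.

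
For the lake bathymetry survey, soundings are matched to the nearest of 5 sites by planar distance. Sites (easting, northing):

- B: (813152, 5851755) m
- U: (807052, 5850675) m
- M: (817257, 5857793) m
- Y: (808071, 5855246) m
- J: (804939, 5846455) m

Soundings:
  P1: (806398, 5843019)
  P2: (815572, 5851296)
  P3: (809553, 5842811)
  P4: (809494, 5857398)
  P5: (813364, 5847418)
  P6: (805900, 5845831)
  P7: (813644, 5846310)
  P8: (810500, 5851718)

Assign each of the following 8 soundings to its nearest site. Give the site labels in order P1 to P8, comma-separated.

P1 → J (d²=13934777.00)
P2 → B (d²=6067081.00)
P3 → J (d²=34567732.00)
P4 → Y (d²=6656033.00)
P5 → B (d²=18854513.00)
P6 → J (d²=1312897.00)
P7 → B (d²=29890089.00)
P8 → B (d²=7034473.00)

J, B, J, Y, B, J, B, B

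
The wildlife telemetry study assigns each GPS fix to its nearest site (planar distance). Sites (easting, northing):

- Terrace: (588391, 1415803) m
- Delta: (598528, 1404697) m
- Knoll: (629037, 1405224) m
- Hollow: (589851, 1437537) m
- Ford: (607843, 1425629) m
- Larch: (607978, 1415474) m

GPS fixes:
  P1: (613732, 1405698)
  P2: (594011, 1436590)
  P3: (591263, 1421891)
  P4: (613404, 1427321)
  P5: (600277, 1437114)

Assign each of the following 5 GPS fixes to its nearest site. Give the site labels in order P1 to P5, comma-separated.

Larch, Hollow, Terrace, Ford, Hollow

P1 → Larch (d²=128678692.00)
P2 → Hollow (d²=18202409.00)
P3 → Terrace (d²=45312128.00)
P4 → Ford (d²=33787585.00)
P5 → Hollow (d²=108880405.00)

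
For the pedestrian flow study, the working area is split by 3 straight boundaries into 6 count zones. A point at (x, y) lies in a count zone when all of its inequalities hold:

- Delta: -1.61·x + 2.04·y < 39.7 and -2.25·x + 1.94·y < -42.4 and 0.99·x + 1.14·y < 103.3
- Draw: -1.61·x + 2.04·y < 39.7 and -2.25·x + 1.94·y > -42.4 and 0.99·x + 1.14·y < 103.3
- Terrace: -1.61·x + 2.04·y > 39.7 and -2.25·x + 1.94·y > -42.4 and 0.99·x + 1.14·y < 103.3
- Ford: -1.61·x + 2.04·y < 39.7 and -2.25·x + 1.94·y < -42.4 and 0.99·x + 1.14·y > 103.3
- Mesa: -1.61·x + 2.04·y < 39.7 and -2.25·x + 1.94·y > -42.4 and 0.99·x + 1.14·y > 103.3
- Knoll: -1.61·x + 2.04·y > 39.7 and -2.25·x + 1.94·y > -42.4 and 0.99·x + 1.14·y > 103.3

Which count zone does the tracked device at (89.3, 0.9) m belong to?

-1.61·89.3 + 2.04·0.9 = -141.937, which is < 39.7
-2.25·89.3 + 1.94·0.9 = -199.179, which is < -42.4
0.99·89.3 + 1.14·0.9 = 89.433, which is < 103.3
This sign pattern matches Delta.

Delta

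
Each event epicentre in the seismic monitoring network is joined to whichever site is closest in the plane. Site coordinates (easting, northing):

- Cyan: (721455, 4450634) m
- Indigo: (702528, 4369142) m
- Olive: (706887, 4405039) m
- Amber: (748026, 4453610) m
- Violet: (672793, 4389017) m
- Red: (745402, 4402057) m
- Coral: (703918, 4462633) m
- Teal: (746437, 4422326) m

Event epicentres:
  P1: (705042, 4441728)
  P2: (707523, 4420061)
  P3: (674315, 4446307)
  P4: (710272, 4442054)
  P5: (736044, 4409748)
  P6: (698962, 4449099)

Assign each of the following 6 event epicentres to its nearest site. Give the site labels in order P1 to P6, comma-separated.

P1 → Cyan (d²=348703405.00)
P2 → Olive (d²=226064980.00)
P3 → Coral (d²=1142875885.00)
P4 → Cyan (d²=198675889.00)
P5 → Red (d²=146723645.00)
P6 → Coral (d²=207731092.00)

Cyan, Olive, Coral, Cyan, Red, Coral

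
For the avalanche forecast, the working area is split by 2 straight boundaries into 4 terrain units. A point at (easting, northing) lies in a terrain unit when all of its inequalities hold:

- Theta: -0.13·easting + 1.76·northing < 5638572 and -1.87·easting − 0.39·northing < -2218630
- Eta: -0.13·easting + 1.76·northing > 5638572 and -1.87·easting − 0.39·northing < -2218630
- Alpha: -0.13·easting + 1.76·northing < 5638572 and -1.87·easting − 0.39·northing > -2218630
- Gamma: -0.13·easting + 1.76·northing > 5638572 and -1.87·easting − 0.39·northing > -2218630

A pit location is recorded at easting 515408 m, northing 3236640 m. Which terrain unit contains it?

-0.13·515408 + 1.76·3236640 = 5629483.360, which is < 5638572
-1.87·515408 − 0.39·3236640 = -2226102.560, which is < -2218630
This sign pattern matches Theta.

Theta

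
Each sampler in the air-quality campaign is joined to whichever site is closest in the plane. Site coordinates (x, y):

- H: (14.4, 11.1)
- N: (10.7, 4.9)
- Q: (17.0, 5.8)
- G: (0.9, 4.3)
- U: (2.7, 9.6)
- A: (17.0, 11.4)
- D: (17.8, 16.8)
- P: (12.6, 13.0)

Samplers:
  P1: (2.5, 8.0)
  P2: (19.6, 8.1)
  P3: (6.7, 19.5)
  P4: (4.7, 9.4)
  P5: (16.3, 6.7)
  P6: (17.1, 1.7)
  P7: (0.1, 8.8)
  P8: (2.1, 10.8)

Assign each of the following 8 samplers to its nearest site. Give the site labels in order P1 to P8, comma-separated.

P1 → U (d²=2.60)
P2 → Q (d²=12.05)
P3 → P (d²=77.06)
P4 → U (d²=4.04)
P5 → Q (d²=1.30)
P6 → Q (d²=16.82)
P7 → U (d²=7.40)
P8 → U (d²=1.80)

U, Q, P, U, Q, Q, U, U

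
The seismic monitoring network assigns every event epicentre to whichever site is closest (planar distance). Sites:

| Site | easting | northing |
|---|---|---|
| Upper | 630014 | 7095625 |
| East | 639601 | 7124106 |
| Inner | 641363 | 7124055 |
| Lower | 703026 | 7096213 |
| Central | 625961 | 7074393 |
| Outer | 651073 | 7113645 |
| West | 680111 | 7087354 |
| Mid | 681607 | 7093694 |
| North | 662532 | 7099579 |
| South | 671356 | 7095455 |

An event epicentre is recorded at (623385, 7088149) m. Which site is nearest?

Squared distances to each site:
Upper: 99834217.000; East: 1555864505.000; Inner: 1612449320.000; Lower: 6407716977.000; Central: 195863312.000; Outer: 1416671360.000; West: 3218471101.000; Mid: 3420548309.000; North: 1663132509.000; South: 2354594477.000.
Minimum at Upper.

Upper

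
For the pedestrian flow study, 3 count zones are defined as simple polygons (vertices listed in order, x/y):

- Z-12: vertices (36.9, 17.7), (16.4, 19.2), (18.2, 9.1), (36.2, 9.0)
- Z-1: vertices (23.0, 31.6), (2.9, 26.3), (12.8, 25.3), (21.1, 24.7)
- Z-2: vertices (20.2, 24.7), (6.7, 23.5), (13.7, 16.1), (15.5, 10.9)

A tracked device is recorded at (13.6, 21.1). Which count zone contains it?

Cast a ray rightward from (13.6, 21.1). For each polygon, the edges (by vertex number in listed order) whose endpoints lie on opposite sides of y = 21.1, where each meets that height, and whether that is right or left of the point:
Z-12: no edge straddles that height → 0 crossings.
Z-1: no edge straddles that height → 0 crossings.
Z-2: 2–3 at x≈8.97 (left), 4–1 at x≈18.97 (right) → 1 crossing.
Only Z-2 has an odd count, so the point is inside Z-2.

Z-2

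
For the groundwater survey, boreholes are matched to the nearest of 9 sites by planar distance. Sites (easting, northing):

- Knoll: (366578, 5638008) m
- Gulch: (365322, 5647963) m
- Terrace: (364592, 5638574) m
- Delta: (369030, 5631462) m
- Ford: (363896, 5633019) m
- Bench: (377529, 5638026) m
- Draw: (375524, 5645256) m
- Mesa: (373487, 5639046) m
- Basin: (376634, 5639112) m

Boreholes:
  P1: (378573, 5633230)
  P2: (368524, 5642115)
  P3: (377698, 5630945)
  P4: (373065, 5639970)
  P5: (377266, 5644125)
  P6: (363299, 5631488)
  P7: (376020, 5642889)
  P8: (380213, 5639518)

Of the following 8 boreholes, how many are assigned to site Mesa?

P1 → Bench
P2 → Knoll
P3 → Bench
P4 → Mesa
P5 → Draw
P6 → Ford
P7 → Draw
P8 → Bench
1 of the 8 goes to Mesa.

1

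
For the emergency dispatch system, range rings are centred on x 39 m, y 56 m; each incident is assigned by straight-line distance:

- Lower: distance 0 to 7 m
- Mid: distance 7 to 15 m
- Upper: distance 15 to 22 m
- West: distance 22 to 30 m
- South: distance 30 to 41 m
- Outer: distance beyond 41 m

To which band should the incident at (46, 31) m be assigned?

West

Distance = √((46−39)² + (31−56)²) = √(49.000 + 625.000) = 25.962 m.
22 ≤ 25.962 < 30 → West.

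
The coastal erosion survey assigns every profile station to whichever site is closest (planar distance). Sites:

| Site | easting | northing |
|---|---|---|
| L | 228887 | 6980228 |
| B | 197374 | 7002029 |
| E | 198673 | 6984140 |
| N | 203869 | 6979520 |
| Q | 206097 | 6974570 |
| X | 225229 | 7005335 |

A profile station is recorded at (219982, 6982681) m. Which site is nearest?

Squared distances to each site:
L: 85316234.000; B: 885466768.000; E: 456202162.000; N: 269620690.000; Q: 258581546.000; X: 540734725.000.
Minimum at L.

L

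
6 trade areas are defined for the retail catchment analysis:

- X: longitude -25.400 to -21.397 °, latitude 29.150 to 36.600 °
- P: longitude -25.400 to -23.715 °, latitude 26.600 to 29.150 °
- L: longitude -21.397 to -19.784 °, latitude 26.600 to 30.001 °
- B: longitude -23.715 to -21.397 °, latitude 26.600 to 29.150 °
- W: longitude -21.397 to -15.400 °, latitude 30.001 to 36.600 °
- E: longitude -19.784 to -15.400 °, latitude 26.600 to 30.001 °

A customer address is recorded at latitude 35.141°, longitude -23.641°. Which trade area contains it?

The point has longitude = -23.641 and latitude = 35.141.
Only X satisfies -25.400 ≤ longitude ≤ -21.397 and 29.150 ≤ latitude ≤ 36.600.

X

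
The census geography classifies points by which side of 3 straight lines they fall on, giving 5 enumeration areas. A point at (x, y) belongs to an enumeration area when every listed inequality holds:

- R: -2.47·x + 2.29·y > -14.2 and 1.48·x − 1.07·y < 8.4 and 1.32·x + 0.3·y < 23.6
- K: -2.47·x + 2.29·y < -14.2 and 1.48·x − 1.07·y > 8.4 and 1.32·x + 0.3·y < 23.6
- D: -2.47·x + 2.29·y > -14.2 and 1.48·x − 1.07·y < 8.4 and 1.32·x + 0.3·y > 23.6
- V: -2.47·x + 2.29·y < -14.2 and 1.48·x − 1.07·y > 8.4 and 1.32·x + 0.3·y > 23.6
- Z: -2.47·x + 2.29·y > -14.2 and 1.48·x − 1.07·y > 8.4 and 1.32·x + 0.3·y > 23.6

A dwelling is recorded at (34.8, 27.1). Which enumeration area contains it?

V

-2.47·34.8 + 2.29·27.1 = -23.897, which is < -14.2
1.48·34.8 − 1.07·27.1 = 22.507, which is > 8.4
1.32·34.8 + 0.3·27.1 = 54.066, which is > 23.6
This sign pattern matches V.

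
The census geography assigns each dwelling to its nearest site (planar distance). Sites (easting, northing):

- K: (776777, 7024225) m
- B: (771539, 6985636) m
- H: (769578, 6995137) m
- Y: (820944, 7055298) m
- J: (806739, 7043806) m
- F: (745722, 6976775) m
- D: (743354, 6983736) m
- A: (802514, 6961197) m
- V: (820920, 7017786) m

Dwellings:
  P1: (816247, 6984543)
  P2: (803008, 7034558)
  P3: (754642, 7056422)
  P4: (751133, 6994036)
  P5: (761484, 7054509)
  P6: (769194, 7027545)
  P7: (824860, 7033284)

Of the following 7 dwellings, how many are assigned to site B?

0

P1 → A
P2 → J
P3 → K
P4 → D
P5 → K
P6 → K
P7 → V
0 of the 7 go to B.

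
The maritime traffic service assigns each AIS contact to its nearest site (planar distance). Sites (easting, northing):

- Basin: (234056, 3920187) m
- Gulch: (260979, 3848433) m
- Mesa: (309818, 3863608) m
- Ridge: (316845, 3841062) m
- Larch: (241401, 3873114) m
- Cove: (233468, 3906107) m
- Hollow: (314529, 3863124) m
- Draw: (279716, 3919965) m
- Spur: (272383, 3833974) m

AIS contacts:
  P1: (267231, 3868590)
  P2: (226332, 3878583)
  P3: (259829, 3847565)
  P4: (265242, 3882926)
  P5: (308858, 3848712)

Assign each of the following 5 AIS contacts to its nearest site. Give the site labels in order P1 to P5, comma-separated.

P1 → Gulch (d²=445392153.00)
P2 → Larch (d²=256984722.00)
P3 → Gulch (d²=2075924.00)
P4 → Larch (d²=664668625.00)
P5 → Ridge (d²=122314669.00)

Gulch, Larch, Gulch, Larch, Ridge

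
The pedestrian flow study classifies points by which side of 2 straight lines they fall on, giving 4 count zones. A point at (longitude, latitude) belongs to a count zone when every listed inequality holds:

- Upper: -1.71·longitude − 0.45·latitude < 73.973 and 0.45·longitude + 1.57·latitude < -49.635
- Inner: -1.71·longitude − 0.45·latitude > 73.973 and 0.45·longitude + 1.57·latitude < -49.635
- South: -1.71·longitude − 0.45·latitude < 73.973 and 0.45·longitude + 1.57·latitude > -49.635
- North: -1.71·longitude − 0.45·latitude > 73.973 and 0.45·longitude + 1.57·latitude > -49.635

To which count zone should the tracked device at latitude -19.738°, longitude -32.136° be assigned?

South

-1.71·-32.136 − 0.45·-19.738 = 63.835, which is < 73.973
0.45·-32.136 + 1.57·-19.738 = -45.450, which is > -49.635
This sign pattern matches South.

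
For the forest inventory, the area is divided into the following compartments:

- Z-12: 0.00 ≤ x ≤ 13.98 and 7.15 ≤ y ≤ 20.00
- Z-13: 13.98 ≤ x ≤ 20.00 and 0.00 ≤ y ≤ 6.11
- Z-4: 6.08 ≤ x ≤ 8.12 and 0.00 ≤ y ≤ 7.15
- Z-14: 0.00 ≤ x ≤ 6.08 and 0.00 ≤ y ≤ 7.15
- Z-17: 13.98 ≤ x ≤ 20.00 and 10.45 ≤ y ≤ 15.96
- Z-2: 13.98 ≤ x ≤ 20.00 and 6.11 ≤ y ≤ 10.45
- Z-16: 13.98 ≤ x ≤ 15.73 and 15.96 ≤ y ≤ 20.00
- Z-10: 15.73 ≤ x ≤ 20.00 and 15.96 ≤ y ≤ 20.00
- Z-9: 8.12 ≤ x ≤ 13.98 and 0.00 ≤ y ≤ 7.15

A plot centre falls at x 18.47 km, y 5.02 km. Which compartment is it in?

Z-13

The point has x = 18.47 and y = 5.02.
Only Z-13 satisfies 13.98 ≤ x ≤ 20.00 and 0.00 ≤ y ≤ 6.11.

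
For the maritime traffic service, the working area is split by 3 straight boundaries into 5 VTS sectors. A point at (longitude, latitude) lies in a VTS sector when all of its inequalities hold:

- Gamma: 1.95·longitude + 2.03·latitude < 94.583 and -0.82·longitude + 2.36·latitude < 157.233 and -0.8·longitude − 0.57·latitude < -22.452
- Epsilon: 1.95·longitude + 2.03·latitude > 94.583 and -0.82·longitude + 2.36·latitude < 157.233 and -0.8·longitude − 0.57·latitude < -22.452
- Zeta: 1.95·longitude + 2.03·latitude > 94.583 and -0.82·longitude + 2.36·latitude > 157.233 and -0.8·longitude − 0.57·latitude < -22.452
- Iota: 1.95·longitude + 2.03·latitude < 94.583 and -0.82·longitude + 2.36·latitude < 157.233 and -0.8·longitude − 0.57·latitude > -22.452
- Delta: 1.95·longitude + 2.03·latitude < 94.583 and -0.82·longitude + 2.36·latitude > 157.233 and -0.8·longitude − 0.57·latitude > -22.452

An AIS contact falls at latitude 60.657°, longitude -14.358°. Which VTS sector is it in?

1.95·-14.358 + 2.03·60.657 = 95.136, which is > 94.583
-0.82·-14.358 + 2.36·60.657 = 154.924, which is < 157.233
-0.8·-14.358 − 0.57·60.657 = -23.088, which is < -22.452
This sign pattern matches Epsilon.

Epsilon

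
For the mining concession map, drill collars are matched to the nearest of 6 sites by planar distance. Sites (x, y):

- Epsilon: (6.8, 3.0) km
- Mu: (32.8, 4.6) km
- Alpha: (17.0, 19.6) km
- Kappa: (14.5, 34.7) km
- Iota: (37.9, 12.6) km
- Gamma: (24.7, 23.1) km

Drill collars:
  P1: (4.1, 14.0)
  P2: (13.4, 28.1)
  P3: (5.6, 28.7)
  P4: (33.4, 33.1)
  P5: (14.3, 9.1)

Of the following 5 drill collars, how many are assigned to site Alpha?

P1 → Epsilon
P2 → Kappa
P3 → Kappa
P4 → Gamma
P5 → Epsilon
0 of the 5 go to Alpha.

0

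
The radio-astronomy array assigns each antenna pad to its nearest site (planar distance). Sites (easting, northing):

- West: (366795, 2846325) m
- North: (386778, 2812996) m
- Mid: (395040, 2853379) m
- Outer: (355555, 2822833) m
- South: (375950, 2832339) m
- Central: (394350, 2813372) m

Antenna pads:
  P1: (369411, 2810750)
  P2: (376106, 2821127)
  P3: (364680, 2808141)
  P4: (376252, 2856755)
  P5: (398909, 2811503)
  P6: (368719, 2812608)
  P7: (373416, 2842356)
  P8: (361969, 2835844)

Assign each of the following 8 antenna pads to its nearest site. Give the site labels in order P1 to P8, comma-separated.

North, South, Outer, West, Central, Outer, West, West

P1 → North (d²=306657205.00)
P2 → South (d²=125733280.00)
P3 → Outer (d²=299120489.00)
P4 → West (d²=198219749.00)
P5 → Central (d²=24277642.00)
P6 → Outer (d²=277841521.00)
P7 → West (d²=59590602.00)
P8 → West (d²=133141637.00)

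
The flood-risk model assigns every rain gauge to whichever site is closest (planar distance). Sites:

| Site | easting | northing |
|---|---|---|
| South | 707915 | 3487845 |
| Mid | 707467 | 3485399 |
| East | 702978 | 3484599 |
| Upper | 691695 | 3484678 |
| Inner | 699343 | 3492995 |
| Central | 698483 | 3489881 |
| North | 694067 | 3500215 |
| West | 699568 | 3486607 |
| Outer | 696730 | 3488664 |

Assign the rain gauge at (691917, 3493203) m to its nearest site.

Outer

Squared distances to each site:
South: 284644168.000; Mid: 302704916.000; East: 196374537.000; Upper: 72724909.000; Inner: 55188740.000; Central: 54148040.000; North: 53790644.000; West: 102045017.000; Outer: 43767490.000.
Minimum at Outer.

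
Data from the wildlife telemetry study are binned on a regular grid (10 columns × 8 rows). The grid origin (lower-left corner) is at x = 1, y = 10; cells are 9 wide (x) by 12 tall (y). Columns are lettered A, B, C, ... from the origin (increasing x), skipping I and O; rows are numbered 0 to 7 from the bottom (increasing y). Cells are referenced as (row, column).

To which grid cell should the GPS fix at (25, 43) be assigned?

Column index: ⌊(25 − 1) / 9⌋ = ⌊2.667⌋ = 2 → column C
Row offset from origin: ⌊(43 − 10) / 12⌋ = ⌊2.750⌋ = 2 → row 2

(2, C)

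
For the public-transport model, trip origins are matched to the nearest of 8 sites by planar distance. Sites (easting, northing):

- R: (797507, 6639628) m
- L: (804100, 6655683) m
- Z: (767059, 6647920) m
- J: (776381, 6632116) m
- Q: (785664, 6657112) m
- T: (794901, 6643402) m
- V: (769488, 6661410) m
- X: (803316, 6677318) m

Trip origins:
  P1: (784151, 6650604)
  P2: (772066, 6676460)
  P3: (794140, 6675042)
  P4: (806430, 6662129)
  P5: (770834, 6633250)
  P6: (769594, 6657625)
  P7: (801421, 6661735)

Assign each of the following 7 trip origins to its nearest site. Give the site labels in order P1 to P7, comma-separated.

Q, V, X, L, J, V, L

P1 → Q (d²=44643233.00)
P2 → V (d²=233148584.00)
P3 → X (d²=89379152.00)
P4 → L (d²=46979816.00)
P5 → J (d²=32055165.00)
P6 → V (d²=14337461.00)
P7 → L (d²=43803745.00)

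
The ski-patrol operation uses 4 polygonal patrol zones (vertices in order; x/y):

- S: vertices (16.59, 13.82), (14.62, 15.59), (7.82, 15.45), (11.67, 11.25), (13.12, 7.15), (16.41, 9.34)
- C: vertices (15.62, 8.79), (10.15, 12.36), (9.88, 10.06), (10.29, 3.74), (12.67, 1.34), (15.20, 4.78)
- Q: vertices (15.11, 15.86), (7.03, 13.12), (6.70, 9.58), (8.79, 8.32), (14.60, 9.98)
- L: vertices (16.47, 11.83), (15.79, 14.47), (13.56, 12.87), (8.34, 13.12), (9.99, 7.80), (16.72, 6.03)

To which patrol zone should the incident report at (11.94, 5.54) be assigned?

Cast a ray rightward from (11.94, 5.54). For each polygon, the edges (by vertex number in listed order) whose endpoints lie on opposite sides of y = 5.54, where each meets that height, and whether that is right or left of the point:
S: no edge straddles that height → 0 crossings.
C: 3–4 at x≈10.173 (left), 6–1 at x≈15.280 (right) → 1 crossing.
Q: no edge straddles that height → 0 crossings.
L: no edge straddles that height → 0 crossings.
Only C has an odd count, so the point is inside C.

C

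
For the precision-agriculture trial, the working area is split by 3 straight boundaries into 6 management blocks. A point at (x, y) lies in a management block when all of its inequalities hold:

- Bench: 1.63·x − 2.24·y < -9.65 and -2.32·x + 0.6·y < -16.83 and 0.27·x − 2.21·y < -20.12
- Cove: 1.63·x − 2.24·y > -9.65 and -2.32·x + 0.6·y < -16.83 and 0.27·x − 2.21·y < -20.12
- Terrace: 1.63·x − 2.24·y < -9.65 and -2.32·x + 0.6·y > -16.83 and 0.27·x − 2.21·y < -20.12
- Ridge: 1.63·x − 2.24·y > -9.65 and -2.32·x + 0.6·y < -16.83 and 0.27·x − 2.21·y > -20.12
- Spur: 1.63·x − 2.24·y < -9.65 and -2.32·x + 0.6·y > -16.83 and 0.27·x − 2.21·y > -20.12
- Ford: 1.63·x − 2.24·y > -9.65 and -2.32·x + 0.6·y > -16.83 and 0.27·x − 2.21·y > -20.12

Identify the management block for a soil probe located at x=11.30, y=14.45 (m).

1.63·11.30 − 2.24·14.45 = -13.949, which is < -9.65
-2.32·11.30 + 0.6·14.45 = -17.546, which is < -16.83
0.27·11.30 − 2.21·14.45 = -28.883, which is < -20.12
This sign pattern matches Bench.

Bench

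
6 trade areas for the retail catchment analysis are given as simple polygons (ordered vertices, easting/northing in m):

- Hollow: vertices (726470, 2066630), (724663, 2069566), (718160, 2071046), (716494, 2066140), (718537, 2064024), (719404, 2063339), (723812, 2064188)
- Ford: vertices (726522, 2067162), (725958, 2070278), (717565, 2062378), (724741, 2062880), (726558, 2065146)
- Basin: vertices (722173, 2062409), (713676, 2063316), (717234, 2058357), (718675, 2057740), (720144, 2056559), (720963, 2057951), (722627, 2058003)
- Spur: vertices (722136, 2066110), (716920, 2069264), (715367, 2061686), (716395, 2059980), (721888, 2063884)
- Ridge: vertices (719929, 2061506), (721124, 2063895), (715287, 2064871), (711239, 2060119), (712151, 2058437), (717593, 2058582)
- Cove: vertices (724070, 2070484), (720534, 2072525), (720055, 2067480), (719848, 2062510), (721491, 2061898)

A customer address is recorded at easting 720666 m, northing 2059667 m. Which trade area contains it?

Cast a ray rightward from (720666, 2059667). For each polygon, the edges (by vertex number in listed order) whose endpoints lie on opposite sides of northing = 2059667, where each meets that height, and whether that is right or left of the point:
Hollow: no edge straddles that height → 0 crossings.
Ford: no edge straddles that height → 0 crossings.
Basin: 2–3 at easting≈716294.1 (left), 7–1 at easting≈722455.5 (right) → 1 crossing.
Spur: no edge straddles that height → 0 crossings.
Ridge: 4–5 at easting≈711484.1 (left), 6–1 at easting≈718459.8 (left) → 0 crossings.
Cove: no edge straddles that height → 0 crossings.
Only Basin has an odd count, so the point is inside Basin.

Basin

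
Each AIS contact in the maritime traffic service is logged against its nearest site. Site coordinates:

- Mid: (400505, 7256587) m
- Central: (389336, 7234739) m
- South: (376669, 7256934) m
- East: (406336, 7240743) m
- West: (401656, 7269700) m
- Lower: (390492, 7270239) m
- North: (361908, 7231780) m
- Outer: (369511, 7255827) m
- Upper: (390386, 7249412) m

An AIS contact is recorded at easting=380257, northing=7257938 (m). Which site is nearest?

Squared distances to each site:
Mid: 411806705.000; Central: 620621842.000; South: 13881760.000; East: 975782266.000; West: 596261845.000; Lower: 256069826.000; North: 1020926765.000; Outer: 119932837.000; Upper: 175289317.000.
Minimum at South.

South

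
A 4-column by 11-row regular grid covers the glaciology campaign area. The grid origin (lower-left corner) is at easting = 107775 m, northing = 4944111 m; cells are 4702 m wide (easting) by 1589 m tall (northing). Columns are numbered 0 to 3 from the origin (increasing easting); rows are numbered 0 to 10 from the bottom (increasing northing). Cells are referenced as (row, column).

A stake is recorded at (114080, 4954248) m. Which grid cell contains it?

Column index: ⌊(114080 − 107775) / 4702⌋ = ⌊1.341⌋ = 1
Row offset from origin: ⌊(4954248 − 4944111) / 1589⌋ = ⌊6.379⌋ = 6 → row 6

(6, 1)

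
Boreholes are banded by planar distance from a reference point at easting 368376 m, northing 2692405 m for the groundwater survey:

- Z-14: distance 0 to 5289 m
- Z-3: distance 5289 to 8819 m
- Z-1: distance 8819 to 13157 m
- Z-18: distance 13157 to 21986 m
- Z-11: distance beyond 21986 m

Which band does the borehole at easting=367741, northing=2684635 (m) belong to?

Z-3

Distance = √((367741−368376)² + (2684635−2692405)²) = √(403225.000 + 60372900.000) = 7795.904 m.
5289 ≤ 7795.904 < 8819 → Z-3.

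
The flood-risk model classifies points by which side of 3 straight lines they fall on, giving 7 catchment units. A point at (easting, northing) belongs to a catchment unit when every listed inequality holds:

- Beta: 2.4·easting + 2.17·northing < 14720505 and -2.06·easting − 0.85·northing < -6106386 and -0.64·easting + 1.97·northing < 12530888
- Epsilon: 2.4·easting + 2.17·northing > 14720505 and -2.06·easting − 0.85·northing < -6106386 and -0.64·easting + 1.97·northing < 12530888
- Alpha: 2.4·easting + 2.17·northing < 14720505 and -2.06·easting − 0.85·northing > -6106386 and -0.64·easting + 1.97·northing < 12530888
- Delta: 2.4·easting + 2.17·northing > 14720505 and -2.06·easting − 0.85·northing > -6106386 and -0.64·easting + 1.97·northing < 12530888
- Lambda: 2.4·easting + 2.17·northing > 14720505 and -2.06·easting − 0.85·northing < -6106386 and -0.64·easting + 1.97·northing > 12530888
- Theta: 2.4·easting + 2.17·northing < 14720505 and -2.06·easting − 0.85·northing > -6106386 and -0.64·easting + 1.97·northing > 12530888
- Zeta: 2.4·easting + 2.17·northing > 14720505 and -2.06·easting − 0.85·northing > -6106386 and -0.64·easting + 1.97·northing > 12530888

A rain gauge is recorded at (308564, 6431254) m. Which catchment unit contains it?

2.4·308564 + 2.17·6431254 = 14696374.780, which is < 14720505
-2.06·308564 − 0.85·6431254 = -6102207.740, which is > -6106386
-0.64·308564 + 1.97·6431254 = 12472089.420, which is < 12530888
This sign pattern matches Alpha.

Alpha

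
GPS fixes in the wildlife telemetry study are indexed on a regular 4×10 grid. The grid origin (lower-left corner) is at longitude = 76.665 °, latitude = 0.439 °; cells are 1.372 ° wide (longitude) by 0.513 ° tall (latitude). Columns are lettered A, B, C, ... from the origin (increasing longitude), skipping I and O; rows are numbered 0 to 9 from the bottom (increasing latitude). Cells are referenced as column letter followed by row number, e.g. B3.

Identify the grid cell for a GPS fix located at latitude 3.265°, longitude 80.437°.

Column index: ⌊(80.437 − 76.665) / 1.372⌋ = ⌊2.749⌋ = 2 → column C
Row offset from origin: ⌊(3.265 − 0.439) / 0.513⌋ = ⌊5.509⌋ = 5 → row 5

C5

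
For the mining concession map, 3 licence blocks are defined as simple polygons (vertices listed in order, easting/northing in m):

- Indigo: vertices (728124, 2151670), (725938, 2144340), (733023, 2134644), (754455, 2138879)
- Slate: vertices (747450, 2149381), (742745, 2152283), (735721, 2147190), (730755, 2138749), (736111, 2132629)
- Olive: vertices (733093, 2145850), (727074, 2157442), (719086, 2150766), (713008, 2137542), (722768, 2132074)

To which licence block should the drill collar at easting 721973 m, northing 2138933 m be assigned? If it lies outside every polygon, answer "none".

Olive

Cast a ray rightward from (721973, 2138933). For each polygon, the edges (by vertex number in listed order) whose endpoints lie on opposite sides of northing = 2138933, where each meets that height, and whether that is right or left of the point:
Indigo: 2–3 at easting≈729889.0 (right), 4–1 at easting≈754343.8 (right) → 2 crossings.
Slate: 3–4 at easting≈730863.3 (right), 5–1 at easting≈740378.0 (right) → 2 crossings.
Olive: 3–4 at easting≈713647.3 (left), 5–1 at easting≈727908.8 (right) → 1 crossing.
Only Olive has an odd count, so the point is inside Olive.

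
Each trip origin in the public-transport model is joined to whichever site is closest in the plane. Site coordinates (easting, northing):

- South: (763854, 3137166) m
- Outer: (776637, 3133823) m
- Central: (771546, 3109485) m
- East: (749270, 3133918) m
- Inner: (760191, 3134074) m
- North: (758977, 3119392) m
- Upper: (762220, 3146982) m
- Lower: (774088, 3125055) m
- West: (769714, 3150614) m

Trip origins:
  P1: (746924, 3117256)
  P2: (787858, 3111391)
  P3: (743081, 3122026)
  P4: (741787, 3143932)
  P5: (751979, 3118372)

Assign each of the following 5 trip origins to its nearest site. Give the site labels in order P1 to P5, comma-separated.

P1 → North (d²=149837305.00)
P2 → Central (d²=269714180.00)
P3 → East (d²=179723385.00)
P4 → East (d²=156275485.00)
P5 → North (d²=50012404.00)

North, Central, East, East, North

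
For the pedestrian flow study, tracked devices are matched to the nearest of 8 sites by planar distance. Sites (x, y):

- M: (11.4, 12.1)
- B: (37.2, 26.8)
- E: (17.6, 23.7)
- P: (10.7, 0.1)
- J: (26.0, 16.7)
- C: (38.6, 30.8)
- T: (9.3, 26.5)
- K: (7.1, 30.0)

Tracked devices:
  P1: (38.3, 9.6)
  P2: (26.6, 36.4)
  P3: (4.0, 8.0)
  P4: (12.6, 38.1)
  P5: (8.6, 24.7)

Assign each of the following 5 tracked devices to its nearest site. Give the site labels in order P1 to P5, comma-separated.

P1 → J (d²=201.70)
P2 → C (d²=175.36)
P3 → M (d²=71.57)
P4 → K (d²=95.86)
P5 → T (d²=3.73)

J, C, M, K, T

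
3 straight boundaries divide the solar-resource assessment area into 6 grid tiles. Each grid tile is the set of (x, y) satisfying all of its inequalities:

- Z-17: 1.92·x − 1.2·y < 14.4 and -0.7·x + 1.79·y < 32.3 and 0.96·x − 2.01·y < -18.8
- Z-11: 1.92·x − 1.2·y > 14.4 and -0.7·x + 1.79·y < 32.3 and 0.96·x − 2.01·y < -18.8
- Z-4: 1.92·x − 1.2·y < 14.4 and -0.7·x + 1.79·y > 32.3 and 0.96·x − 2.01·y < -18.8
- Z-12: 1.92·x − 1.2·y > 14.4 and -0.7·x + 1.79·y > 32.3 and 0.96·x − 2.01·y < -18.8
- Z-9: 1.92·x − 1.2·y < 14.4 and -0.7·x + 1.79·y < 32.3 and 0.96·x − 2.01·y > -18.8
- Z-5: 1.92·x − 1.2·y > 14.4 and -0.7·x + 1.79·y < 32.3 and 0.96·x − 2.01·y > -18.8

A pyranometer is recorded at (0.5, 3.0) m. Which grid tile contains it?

Z-9

1.92·0.5 − 1.2·3.0 = -2.640, which is < 14.4
-0.7·0.5 + 1.79·3.0 = 5.020, which is < 32.3
0.96·0.5 − 2.01·3.0 = -5.550, which is > -18.8
This sign pattern matches Z-9.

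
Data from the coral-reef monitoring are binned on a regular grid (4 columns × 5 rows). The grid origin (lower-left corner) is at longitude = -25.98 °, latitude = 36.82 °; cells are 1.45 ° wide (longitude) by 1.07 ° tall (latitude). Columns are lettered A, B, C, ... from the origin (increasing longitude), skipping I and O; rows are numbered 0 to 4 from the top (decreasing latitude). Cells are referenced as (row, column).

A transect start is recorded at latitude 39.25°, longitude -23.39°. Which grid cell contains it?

(2, B)

Column index: ⌊(-23.39 − -25.98) / 1.45⌋ = ⌊1.786⌋ = 1 → column B
Row offset from origin: ⌊(39.25 − 36.82) / 1.07⌋ = ⌊2.271⌋ = 2 → row 2 (counted from top)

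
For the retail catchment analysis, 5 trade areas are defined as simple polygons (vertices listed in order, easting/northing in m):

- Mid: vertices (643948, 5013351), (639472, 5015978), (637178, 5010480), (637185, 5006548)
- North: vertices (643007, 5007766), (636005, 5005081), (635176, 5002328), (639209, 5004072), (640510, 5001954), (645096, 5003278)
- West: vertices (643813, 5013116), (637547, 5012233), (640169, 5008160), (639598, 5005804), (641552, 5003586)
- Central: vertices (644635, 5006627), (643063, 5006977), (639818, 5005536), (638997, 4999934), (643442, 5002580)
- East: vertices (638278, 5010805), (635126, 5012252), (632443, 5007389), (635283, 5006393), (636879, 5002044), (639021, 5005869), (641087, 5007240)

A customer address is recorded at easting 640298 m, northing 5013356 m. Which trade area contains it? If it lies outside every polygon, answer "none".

Mid

Cast a ray rightward from (640298, 5013356). For each polygon, the edges (by vertex number in listed order) whose endpoints lie on opposite sides of northing = 5013356, where each meets that height, and whether that is right or left of the point:
Mid: 1–2 at easting≈643939.5 (right), 2–3 at easting≈638378.0 (left) → 1 crossing.
North: no edge straddles that height → 0 crossings.
West: no edge straddles that height → 0 crossings.
Central: no edge straddles that height → 0 crossings.
East: no edge straddles that height → 0 crossings.
Only Mid has an odd count, so the point is inside Mid.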